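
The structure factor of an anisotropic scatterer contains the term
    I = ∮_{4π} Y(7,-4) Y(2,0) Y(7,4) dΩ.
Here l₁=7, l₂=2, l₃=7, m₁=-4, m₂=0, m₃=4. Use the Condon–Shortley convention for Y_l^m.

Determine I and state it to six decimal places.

0.022834

m-sum 0 ✓  L=16 even ✓  5≤7≤9 ✓
Π(2lᵢ+1) = 15×5×15 = 1125
triangle coeff Δ(7,2,7) = 1/185640
Σ_t [0,2]: t=0:+1/2419200 t=1:−1/518400 t=2:+1/2419200 = -1/907200
(3j)²=56/3315 [(7 2 7; 0 0 0)], sign=+1
Σ_t [0,2]: t=0:+1/159667200 t=1:−1/7257600 t=2:+1/8709120 = -1/59875200
(3j)²=8/23205 [(7 2 7; -4 0 4)], sign=+1
⇒ 4πI² = 320/48841
I = (+1)√(320/48841/(4π)) = 0.02283378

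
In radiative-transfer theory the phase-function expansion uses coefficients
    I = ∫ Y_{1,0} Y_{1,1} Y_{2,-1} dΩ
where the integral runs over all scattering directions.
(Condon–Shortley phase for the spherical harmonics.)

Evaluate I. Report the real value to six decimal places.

m-sum 0 ✓  L=4 even ✓  0≤2≤2 ✓
Π(2lᵢ+1) = 3×3×5 = 45
triangle coeff Δ(1,1,2) = 1/30
Σ_t [0,0]: t=0:+1/1 = 1/1
(3j)²=2/15 [(1 1 2; 0 0 0)], sign=+1
Σ_t [0,0]: t=0:+1/2 = 1/2
(3j)²=1/10 [(1 1 2; 0 1 -1)], sign=-1
⇒ 4πI² = 3/5
I = (-1)√(3/5/(4π)) = -0.21850969

-0.218510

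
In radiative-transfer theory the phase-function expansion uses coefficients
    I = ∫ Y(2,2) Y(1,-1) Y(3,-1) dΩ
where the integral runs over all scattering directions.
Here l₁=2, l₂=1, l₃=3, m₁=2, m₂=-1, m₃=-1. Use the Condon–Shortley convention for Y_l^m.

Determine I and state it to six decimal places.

-0.082589

Rules hold: Σm=0, L=6 even, 1≤3≤3.
N = 5·3·7 = 105
Δ = 0!·4!·2!/7! = 1/105
Racah Σ t=0..0: t=0:+1/4 = 1/4
⇒ 3j(2 1 3; 0 0 0)² = 3/35, sgn -1
Racah Σ t=0..0: t=0:+1/48 = 1/48
⇒ 3j(2 1 3; 2 -1 -1)² = 1/105, sgn +1
4πI² = N·(3j₀)²·(3jₘ)² = 3/35
I = -1·√(0.0857143/4π) = -0.08258890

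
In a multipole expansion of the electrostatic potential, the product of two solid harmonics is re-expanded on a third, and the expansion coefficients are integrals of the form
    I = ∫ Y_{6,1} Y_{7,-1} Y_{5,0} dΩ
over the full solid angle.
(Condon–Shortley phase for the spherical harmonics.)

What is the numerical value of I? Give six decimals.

Rules hold: Σm=0, L=18 even, 1≤5≤13.
N = 13·15·11 = 2145
Δ = 8!·4!·6!/19! = 1/174594420
Racah Σ t=2..6: t=2:+1/4147200 t=3:−1/207360 t=4:+1/82944 t=5:−1/207360 t=6:+1/4147200 = 1/345600
⇒ 3j(6 7 5; 0 0 0)² = 420/46189, sgn -1
Racah Σ t=1..5: t=1:−1/14515200 t=2:+1/414720 t=3:−1/103680 t=4:+1/165888 t=5:−1/2073600 = -17/9676800
⇒ 3j(6 7 5; 1 -1 0)² = 85/19019, sgn +1
4πI² = N·(3j₀)²·(3jₘ)² = 4500/51623
I = -1·√(0.0871704/4π) = -0.08328748

-0.083287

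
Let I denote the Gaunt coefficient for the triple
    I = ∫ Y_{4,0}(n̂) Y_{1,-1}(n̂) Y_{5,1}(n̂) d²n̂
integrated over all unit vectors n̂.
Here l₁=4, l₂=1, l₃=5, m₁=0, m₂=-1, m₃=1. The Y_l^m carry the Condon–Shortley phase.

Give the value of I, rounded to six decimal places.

-0.190188

Checks pass: Σm=0; 10 even; l₃=5∈[3,5].
(2·4+1)(2·1+1)(2·5+1) = 297
Δ: 0! 8! 2! / 11! → 1/495
sum: t=0:+1/576 = 1/576
3j²(4 1 5; 0 0 0) = Δ·Π!·Σ² = 5/99  (sign -1)
sum: t=0:+1/1152 = 1/1152
3j²(4 1 5; 0 -1 1) = Δ·Π!·Σ² = 1/33  (sign +1)
combine: 4πI² = 297·5/99·1/33 = 5/11
take √, sign -1: I = -0.19018827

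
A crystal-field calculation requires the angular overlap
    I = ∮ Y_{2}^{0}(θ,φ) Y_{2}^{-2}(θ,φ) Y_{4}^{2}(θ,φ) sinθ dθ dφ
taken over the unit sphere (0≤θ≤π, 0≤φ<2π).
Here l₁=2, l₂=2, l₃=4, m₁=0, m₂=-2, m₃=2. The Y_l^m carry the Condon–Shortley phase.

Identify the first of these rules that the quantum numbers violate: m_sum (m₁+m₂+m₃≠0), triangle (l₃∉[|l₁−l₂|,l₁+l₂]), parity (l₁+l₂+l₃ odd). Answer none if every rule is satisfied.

none

Σmᵢ = 0  ✓
l₃∈[|l₁−l₂|,l₁+l₂]=[0,4], have l₃=4  ✓
Σlᵢ = 8 ⇒ even  ✓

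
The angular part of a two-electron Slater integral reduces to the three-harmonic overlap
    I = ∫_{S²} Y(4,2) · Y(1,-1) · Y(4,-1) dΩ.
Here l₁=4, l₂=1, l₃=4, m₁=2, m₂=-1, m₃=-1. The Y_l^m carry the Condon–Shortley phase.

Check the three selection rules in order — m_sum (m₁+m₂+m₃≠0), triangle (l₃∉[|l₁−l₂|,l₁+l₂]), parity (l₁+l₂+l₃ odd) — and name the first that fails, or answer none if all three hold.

parity

m₁+m₂+m₃ = 2 − 1 − 1 = 0  ✓
triangle: |4−1|=3 ≤ l₃=4 ≤ 4+1=5  ✓
parity: l₁+l₂+l₃ = 9 is odd  ✗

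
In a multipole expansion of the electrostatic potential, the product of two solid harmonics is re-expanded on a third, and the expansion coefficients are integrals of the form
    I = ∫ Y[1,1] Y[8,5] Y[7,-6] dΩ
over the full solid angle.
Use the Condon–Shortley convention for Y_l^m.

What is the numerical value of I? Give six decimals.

-0.052996

Checks pass: Σm=0; 16 even; l₃=7∈[7,9].
(2·1+1)(2·8+1)(2·7+1) = 765
Δ: 2! 0! 14! / 17! → 1/2040
sum: t=1:−1/25401600 = -1/25401600
3j²(1 8 7; 0 0 0) = Δ·Π!·Σ² = 8/255  (sign +1)
sum: t=0:+1/12454041600 = 1/12454041600
3j²(1 8 7; 1 5 -6) = Δ·Π!·Σ² = 1/680  (sign -1)
combine: 4πI² = 765·8/255·1/680 = 3/85
take √, sign -1: I = -0.05299638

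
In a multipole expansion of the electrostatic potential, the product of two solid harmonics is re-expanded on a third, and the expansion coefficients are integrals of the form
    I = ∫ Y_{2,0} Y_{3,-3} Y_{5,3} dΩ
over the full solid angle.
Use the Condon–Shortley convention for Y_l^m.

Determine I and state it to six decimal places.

Rules hold: Σm=0, L=10 even, 1≤5≤5.
N = 5·7·11 = 385
Δ = 0!·4!·6!/11! = 1/2310
Racah Σ t=0..0: t=0:+1/144 = 1/144
⇒ 3j(2 3 5; 0 0 0)² = 10/231, sgn -1
Racah Σ t=0..0: t=0:+1/2880 = 1/2880
⇒ 3j(2 3 5; 0 -3 3)² = 2/165, sgn +1
4πI² = N·(3j₀)²·(3jₘ)² = 20/99
I = -1·√(0.20202/4π) = -0.12679218

-0.126792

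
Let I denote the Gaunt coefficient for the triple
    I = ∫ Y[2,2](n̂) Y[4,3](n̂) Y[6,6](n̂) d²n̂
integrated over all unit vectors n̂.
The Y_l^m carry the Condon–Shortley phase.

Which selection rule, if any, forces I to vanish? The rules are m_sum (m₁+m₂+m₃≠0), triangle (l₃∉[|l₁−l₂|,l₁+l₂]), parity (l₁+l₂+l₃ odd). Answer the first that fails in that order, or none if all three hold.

m_sum

Σmᵢ = 11  ✗
l₃∈[|l₁−l₂|,l₁+l₂]=[2,6], have l₃=6
Σlᵢ = 12 ⇒ even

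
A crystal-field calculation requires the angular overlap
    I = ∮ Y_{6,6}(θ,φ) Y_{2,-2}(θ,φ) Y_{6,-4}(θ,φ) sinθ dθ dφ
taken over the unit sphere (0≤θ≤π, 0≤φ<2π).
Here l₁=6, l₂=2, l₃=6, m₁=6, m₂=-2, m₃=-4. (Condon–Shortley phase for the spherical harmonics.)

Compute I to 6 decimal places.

-0.076075

m-sum 0 ✓  L=14 even ✓  4≤6≤8 ✓
Π(2lᵢ+1) = 13×5×13 = 845
triangle coeff Δ(6,2,6) = 1/90090
Σ_t [0,2]: t=0:+1/69120 t=1:−1/14400 t=2:+1/69120 = -7/172800
(3j)²=14/715 [(6 2 6; 0 0 0)], sign=-1
Σ_t [0,0]: t=0:+1/14515200 = 1/14515200
(3j)²=2/455 [(6 2 6; 6 -2 -4)], sign=+1
⇒ 4πI² = 4/55
I = (-1)√(4/55/(4π)) = -0.07607531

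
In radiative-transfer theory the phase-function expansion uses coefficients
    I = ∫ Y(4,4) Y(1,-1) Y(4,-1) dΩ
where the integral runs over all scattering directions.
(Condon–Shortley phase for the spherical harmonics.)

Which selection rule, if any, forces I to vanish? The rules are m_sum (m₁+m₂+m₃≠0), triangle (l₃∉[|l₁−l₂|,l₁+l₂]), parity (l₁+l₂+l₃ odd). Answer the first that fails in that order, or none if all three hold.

azimuthal sum: 4 − 1 − 1 = 2  ✗
3 ≤ 4 ≤ 5 (triangle on l)
L = 4 + 1 + 4 = 9 (odd)

m_sum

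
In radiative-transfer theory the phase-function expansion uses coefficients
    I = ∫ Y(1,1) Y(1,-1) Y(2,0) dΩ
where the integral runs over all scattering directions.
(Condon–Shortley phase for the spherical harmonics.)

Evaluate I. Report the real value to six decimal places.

0.126157

m-sum 0 ✓  L=4 even ✓  0≤2≤2 ✓
Π(2lᵢ+1) = 3×3×5 = 45
triangle coeff Δ(1,1,2) = 1/30
Σ_t [0,0]: t=0:+1/1 = 1/1
(3j)²=2/15 [(1 1 2; 0 0 0)], sign=+1
Σ_t [0,0]: t=0:+1/4 = 1/4
(3j)²=1/30 [(1 1 2; 1 -1 0)], sign=+1
⇒ 4πI² = 1/5
I = (+1)√(1/5/(4π)) = 0.12615663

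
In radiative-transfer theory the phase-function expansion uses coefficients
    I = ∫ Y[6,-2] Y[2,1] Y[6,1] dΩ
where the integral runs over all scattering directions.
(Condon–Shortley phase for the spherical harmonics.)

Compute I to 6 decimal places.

m-sum 0 ✓  L=14 even ✓  4≤6≤8 ✓
Π(2lᵢ+1) = 13×5×13 = 845
triangle coeff Δ(6,2,6) = 1/90090
Σ_t [0,2]: t=0:+1/69120 t=1:−1/14400 t=2:+1/69120 = -7/172800
(3j)²=14/715 [(6 2 6; 0 0 0)], sign=-1
Σ_t [1,2]: t=1:−1/60480 t=2:+1/34560 = 1/80640
(3j)²=6/1001 [(6 2 6; -2 1 1)], sign=-1
⇒ 4πI² = 12/121
I = (+1)√(12/121/(4π)) = 0.08883682

0.088837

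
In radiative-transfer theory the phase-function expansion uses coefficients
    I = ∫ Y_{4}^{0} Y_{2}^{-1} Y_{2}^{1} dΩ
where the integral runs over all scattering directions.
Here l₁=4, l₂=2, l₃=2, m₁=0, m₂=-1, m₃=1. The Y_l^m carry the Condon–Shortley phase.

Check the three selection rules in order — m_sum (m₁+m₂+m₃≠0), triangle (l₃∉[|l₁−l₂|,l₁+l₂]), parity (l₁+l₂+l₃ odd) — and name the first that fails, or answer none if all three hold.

azimuthal sum: 0 − 1 + 1 = 0  ✓
2 ≤ 2 ≤ 6 (triangle on l)  ✓
L = 4 + 2 + 2 = 8 (even)  ✓

none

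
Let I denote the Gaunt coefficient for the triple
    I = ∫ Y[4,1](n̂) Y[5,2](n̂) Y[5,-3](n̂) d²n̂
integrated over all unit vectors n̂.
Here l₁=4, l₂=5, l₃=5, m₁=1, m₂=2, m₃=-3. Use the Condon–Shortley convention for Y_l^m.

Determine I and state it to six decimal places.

-0.118854

Checks pass: Σm=0; 14 even; l₃=5∈[1,9].
(2·4+1)(2·5+1)(2·5+1) = 1089
Δ: 4! 4! 6! / 15! → 1/3153150
sum: t=0:+1/69120 t=1:−1/1728 t=2:+1/576 t=3:−1/1728 t=4:+1/69120 = 7/11520
3j²(4 5 5; 0 0 0) = Δ·Π!·Σ² = 2/143  (sign -1)
sum: t=1:−1/17280 t=2:+1/2880 t=3:−1/6912 = 1/6912
3j²(4 5 5; 1 2 -3) = Δ·Π!·Σ² = 5/429  (sign +1)
combine: 4πI² = 1089·2/143·5/429 = 30/169
take √, sign -1: I = -0.11885360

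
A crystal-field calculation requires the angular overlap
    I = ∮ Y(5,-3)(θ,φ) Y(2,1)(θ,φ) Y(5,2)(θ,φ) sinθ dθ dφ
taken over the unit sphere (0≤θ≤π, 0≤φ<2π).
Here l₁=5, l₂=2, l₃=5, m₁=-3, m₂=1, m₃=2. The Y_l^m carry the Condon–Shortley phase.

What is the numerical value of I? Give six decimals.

m-sum 0 ✓  L=12 even ✓  3≤5≤7 ✓
Π(2lᵢ+1) = 11×5×11 = 605
triangle coeff Δ(5,2,5) = 1/38610
Σ_t [0,2]: t=0:+1/2880 t=1:−1/576 t=2:+1/2880 = -1/960
(3j)²=10/429 [(5 2 5; 0 0 0)], sign=+1
Σ_t [1,2]: t=1:−1/10080 t=2:+1/2880 = 1/4032
(3j)²=10/429 [(5 2 5; -3 1 2)], sign=-1
⇒ 4πI² = 500/1521
I = (-1)√(500/1521/(4π)) = -0.16173926

-0.161739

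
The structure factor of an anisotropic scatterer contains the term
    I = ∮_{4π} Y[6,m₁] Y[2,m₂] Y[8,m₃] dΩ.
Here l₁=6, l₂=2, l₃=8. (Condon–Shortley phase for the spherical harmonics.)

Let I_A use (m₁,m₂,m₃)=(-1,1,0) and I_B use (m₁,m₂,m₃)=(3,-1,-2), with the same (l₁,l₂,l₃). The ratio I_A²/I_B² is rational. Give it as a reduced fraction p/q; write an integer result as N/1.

Same 6,2,8: normalisation and zero-m 3j drop out of the ratio.
A: Δ: 0! 12! 4! / 17! → 1/30940; sum: t=0:+1/3628800 = 1/3628800; 3j²(6 2 8; -1 1 0) = Δ·Π!·Σ² = 16/1105  (sign +1)
B: Δ: 0! 12! 4! / 17! → 1/30940; sum: t=0:+1/13063680 = 1/13063680; 3j²(6 2 8; 3 -1 -2) = Δ·Π!·Σ² = 10/1547  (sign +1)
I_A²/I_B² = (16/1105)/(10/1547) = 56/25

56/25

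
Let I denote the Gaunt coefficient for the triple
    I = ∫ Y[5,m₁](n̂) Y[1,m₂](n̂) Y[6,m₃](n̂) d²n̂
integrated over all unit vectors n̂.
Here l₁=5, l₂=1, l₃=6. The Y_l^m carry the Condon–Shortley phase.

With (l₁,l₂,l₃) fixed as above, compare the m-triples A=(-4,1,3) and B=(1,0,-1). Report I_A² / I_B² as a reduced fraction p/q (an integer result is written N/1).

Shared (l₁,l₂,l₃)=(5,1,6): N and (l;000)² cancel in I_A²/I_B².
A: Δ = 0!·10!·2!/13! = 1/858; Racah Σ t=0..0: t=0:+1/725760 = 1/725760; ⇒ 3j(5 1 6; -4 1 3)² = 1/286, sgn -1
B: Δ = 0!·10!·2!/13! = 1/858; Racah Σ t=0..0: t=0:+1/17280 = 1/17280; ⇒ 3j(5 1 6; 1 0 -1)² = 35/858, sgn -1
I_A²/I_B² = (1/286)/(35/858) = 3/35

3/35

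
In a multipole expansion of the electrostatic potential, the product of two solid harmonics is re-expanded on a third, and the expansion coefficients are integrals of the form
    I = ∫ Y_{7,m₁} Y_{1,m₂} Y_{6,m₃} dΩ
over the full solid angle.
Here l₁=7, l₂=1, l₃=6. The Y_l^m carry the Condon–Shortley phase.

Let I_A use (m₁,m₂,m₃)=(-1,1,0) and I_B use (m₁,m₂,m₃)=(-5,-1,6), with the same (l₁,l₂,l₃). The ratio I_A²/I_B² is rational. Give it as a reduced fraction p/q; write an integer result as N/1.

l's match ⇒ only the (l;m) 3-j factors differ between A and B.
A: triangle coeff Δ(7,1,6) = 1/1365; Σ_t [2,2]: t=2:+1/1036800 = 1/1036800; (3j)²=4/195 [(7 1 6; -1 1 0)], sign=+1
B: triangle coeff Δ(7,1,6) = 1/1365; Σ_t [0,0]: t=0:+1/958003200 = 1/958003200; (3j)²=1/1365 [(7 1 6; -5 -1 6)], sign=+1
I_A²/I_B² = (4/195)/(1/1365) = 28/1

28/1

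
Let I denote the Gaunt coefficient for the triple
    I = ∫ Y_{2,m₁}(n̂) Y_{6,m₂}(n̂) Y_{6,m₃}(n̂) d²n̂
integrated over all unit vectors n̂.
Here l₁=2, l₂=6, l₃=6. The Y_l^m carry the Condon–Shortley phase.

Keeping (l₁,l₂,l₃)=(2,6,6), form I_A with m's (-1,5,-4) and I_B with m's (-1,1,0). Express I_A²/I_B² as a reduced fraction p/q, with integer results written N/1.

Shared (l₁,l₂,l₃)=(2,6,6): N and (l;000)² cancel in I_A²/I_B².
A: Δ = 2!·2!·10!/15! = 1/90090; Racah Σ t=1..2: t=1:−1/7257600 t=2:+1/725760 = 1/806400; ⇒ 3j(2 6 6; -1 5 -4)² = 27/910, sgn +1
B: Δ = 2!·2!·10!/15! = 1/90090; Racah Σ t=1..2: t=1:−1/34560 t=2:+1/28800 = 1/172800; ⇒ 3j(2 6 6; -1 1 0)² = 1/1430, sgn +1
I_A²/I_B² = (27/910)/(1/1430) = 297/7

297/7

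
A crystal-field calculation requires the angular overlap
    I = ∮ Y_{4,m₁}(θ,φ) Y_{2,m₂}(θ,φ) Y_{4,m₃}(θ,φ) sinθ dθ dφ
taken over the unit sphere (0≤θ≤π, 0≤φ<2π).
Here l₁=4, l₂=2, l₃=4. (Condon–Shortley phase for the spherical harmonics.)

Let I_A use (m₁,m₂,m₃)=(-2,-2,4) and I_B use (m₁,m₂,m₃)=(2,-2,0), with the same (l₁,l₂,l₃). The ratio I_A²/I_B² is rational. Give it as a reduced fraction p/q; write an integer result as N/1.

Same 4,2,4: normalisation and zero-m 3j drop out of the ratio.
A: Δ: 2! 6! 2! / 11! → 1/13860; sum: t=0:+1/2880 = 1/2880; 3j²(4 2 4; -2 -2 4) = Δ·Π!·Σ² = 2/165  (sign +1)
B: Δ: 2! 6! 2! / 11! → 1/13860; sum: t=0:+1/192 = 1/192; 3j²(4 2 4; 2 -2 0) = Δ·Π!·Σ² = 3/77  (sign +1)
I_A²/I_B² = (2/165)/(3/77) = 14/45

14/45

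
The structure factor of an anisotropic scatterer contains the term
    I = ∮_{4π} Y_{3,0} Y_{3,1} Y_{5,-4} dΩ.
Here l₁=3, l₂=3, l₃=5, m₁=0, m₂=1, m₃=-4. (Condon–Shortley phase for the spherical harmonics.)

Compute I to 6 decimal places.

m-sum = 0 + 1 − 4 = -3 ≠ 0 ⇒ I = 0

0.000000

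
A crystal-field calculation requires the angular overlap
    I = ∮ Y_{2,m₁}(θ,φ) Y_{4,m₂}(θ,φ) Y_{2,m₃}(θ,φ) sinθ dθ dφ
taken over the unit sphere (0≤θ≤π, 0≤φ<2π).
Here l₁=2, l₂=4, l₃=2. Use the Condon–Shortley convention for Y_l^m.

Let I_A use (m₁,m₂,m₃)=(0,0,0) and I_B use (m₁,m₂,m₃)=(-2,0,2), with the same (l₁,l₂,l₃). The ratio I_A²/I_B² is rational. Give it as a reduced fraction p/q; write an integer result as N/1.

36/1

l's match ⇒ only the (l;m) 3-j factors differ between A and B.
A: triangle coeff Δ(2,4,2) = 1/630; Σ_t [2,2]: t=2:+1/16 = 1/16; (3j)²=2/35 [(2 4 2; 0 0 0)], sign=+1
B: triangle coeff Δ(2,4,2) = 1/630; Σ_t [4,4]: t=4:+1/576 = 1/576; (3j)²=1/630 [(2 4 2; -2 0 2)], sign=+1
I_A²/I_B² = (2/35)/(1/630) = 36/1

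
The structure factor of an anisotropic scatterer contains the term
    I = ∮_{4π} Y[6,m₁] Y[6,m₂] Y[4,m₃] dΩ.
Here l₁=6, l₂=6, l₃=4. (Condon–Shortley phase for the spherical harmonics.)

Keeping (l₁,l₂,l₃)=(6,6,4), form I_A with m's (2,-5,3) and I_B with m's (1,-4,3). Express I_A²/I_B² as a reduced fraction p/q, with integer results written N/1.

539/500

l's match ⇒ only the (l;m) 3-j factors differ between A and B.
A: triangle coeff Δ(6,6,4) = 1/15315300; Σ_t [0,1]: t=0:+1/5806080 t=1:−1/725760 = -1/829440; (3j)²=49/2652 [(6 6 4; 2 -5 3)], sign=+1
B: triangle coeff Δ(6,6,4) = 1/15315300; Σ_t [1,2]: t=1:−1/725760 t=2:+1/207360 = 1/290304; (3j)²=125/7293 [(6 6 4; 1 -4 3)], sign=-1
I_A²/I_B² = (49/2652)/(125/7293) = 539/500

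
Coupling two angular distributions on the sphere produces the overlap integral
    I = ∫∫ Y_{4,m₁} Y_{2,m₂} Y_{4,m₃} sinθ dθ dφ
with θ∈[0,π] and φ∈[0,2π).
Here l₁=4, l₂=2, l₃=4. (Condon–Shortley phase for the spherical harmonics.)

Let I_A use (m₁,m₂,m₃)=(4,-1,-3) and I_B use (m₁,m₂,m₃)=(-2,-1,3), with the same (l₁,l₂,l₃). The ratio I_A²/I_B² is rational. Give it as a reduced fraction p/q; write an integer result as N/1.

28/25

Same 4,2,4: normalisation and zero-m 3j drop out of the ratio.
A: Δ: 2! 6! 2! / 11! → 1/13860; sum: t=0:+1/1440 = 1/1440; 3j²(4 2 4; 4 -1 -3) = Δ·Π!·Σ² = 7/165  (sign -1)
B: Δ: 2! 6! 2! / 11! → 1/13860; sum: t=0:+1/1440 t=1:−1/240 = -1/288; 3j²(4 2 4; -2 -1 3) = Δ·Π!·Σ² = 5/132  (sign +1)
I_A²/I_B² = (7/165)/(5/132) = 28/25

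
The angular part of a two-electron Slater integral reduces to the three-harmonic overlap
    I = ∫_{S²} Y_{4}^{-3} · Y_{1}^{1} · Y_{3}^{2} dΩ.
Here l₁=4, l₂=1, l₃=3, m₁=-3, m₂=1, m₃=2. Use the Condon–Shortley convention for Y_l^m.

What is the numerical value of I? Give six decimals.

m-sum 0 ✓  L=8 even ✓  3≤3≤5 ✓
Π(2lᵢ+1) = 9×3×7 = 189
triangle coeff Δ(4,1,3) = 1/252
Σ_t [1,1]: t=1:−1/36 = -1/36
(3j)²=4/63 [(4 1 3; 0 0 0)], sign=+1
Σ_t [2,2]: t=2:+1/240 = 1/240
(3j)²=1/12 [(4 1 3; -3 1 2)], sign=-1
⇒ 4πI² = 1/1
I = (-1)√(1/1/(4π)) = -0.28209479

-0.282095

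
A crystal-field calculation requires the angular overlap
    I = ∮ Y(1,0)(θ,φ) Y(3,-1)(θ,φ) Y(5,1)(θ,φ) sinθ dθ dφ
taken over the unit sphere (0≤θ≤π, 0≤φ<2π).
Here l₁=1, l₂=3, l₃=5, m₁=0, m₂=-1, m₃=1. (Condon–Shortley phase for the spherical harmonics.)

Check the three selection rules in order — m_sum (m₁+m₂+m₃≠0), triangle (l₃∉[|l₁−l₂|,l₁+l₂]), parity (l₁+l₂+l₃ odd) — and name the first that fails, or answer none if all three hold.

azimuthal sum: 0 − 1 + 1 = 0  ✓
2 ≤ 5 ≤ 4 (triangle on l)  ✗
L = 1 + 3 + 5 = 9 (odd)

triangle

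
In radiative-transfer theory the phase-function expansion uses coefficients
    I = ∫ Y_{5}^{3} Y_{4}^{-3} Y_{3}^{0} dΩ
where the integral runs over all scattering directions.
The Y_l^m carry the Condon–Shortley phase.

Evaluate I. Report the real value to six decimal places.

m-sum 0 ✓  L=12 even ✓  1≤3≤9 ✓
Π(2lᵢ+1) = 11×9×7 = 693
triangle coeff Δ(5,4,3) = 1/180180
Σ_t [2,4]: t=2:+1/576 t=3:−1/144 t=4:+1/576 = -1/288
(3j)²=20/1001 [(5 4 3; 0 0 0)], sign=+1
Σ_t [0,1]: t=0:+1/2880 t=1:−1/1440 = -1/2880
(3j)²=7/715 [(5 4 3; 3 -3 0)], sign=+1
⇒ 4πI² = 252/1859
I = (+1)√(252/1859/(4π)) = 0.10386175

0.103862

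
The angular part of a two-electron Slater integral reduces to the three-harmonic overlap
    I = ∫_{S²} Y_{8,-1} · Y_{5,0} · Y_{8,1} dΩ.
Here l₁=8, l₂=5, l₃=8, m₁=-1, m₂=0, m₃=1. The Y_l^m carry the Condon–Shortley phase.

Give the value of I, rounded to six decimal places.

0.000000

Σlᵢ=21 odd — θ-integrand is odd under cosθ→−cosθ; I=0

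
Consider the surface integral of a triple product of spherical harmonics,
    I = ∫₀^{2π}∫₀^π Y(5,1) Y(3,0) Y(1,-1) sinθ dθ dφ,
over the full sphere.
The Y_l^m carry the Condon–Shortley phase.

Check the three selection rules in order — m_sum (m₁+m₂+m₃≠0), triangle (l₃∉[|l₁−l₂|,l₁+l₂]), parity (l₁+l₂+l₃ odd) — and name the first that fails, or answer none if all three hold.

m₁+m₂+m₃ = 1 + 0 − 1 = 0  ✓
triangle: |5−3|=2 ≤ l₃=1 ≤ 5+3=8  ✗
parity: l₁+l₂+l₃ = 9 is odd

triangle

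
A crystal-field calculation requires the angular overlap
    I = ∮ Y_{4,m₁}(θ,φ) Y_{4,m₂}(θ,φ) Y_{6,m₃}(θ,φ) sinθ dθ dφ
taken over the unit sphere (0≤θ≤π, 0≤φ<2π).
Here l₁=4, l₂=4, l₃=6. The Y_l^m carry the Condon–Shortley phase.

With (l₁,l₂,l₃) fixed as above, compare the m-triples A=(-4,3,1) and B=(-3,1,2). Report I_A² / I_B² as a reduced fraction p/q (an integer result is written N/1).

l's match ⇒ only the (l;m) 3-j factors differ between A and B.
A: triangle coeff Δ(4,4,6) = 1/1261260; Σ_t [2,2]: t=2:+1/172800 = 1/172800; (3j)²=7/2145 [(4 4 6; -4 3 1)], sign=-1
B: triangle coeff Δ(4,4,6) = 1/1261260; Σ_t [1,2]: t=1:−1/34560 t=2:+1/8640 = 1/11520; (3j)²=3/143 [(4 4 6; -3 1 2)], sign=+1
I_A²/I_B² = (7/2145)/(3/143) = 7/45

7/45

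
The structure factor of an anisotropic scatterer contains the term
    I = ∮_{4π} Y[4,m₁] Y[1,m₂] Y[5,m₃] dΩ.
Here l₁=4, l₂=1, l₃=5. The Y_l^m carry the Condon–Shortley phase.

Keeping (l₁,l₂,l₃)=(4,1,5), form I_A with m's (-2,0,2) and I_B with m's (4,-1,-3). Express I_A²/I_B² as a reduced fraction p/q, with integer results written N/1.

21/1

Same 4,1,5: normalisation and zero-m 3j drop out of the ratio.
A: Δ: 0! 8! 2! / 11! → 1/495; sum: t=0:+1/1440 = 1/1440; 3j²(4 1 5; -2 0 2) = Δ·Π!·Σ² = 7/165  (sign -1)
B: Δ: 0! 8! 2! / 11! → 1/495; sum: t=0:+1/80640 = 1/80640; 3j²(4 1 5; 4 -1 -3) = Δ·Π!·Σ² = 1/495  (sign +1)
I_A²/I_B² = (7/165)/(1/495) = 21/1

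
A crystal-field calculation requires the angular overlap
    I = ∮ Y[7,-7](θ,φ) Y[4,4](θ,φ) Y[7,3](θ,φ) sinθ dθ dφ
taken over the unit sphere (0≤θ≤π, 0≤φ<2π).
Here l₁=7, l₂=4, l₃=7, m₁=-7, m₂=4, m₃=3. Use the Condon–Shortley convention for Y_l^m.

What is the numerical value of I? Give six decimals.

Checks pass: Σm=0; 18 even; l₃=7∈[3,11].
(2·7+1)(2·4+1)(2·7+1) = 2025
Δ: 4! 10! 4! / 19! → 1/58198140
sum: t=0:+1/17418240 t=1:−1/622080 t=2:+1/230400 t=3:−1/622080 t=4:+1/17418240 = 1/806400
3j²(7 4 7; 0 0 0) = Δ·Π!·Σ² = 2268/230945  (sign -1)
sum: t=4:+1/2090188800 = 1/2090188800
3j²(7 4 7; -7 4 3) = Δ·Π!·Σ² = 7/5814  (sign +1)
combine: 4πI² = 2025·2268/230945·7/5814 = 357210/14919047
take √, sign -1: I = -0.04365021

-0.043650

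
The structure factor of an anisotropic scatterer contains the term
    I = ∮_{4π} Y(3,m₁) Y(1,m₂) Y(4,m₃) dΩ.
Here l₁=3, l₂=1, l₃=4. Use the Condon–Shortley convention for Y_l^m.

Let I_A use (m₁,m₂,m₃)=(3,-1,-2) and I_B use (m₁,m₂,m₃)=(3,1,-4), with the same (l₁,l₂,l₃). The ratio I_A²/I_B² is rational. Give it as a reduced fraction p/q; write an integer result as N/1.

1/28

Same 3,1,4: normalisation and zero-m 3j drop out of the ratio.
A: Δ: 0! 6! 2! / 9! → 1/252; sum: t=0:+1/1440 = 1/1440; 3j²(3 1 4; 3 -1 -2) = Δ·Π!·Σ² = 1/252  (sign +1)
B: Δ: 0! 6! 2! / 9! → 1/252; sum: t=0:+1/1440 = 1/1440; 3j²(3 1 4; 3 1 -4) = Δ·Π!·Σ² = 1/9  (sign +1)
I_A²/I_B² = (1/252)/(1/9) = 1/28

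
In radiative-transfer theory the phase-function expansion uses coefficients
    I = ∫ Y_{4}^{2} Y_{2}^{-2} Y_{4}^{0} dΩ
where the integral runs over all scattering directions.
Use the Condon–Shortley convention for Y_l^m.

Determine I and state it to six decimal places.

Checks pass: Σm=0; 10 even; l₃=4∈[2,6].
(2·4+1)(2·2+1)(2·4+1) = 405
Δ: 2! 6! 2! / 11! → 1/13860
sum: t=0:+1/192 t=1:−1/36 t=2:+1/192 = -5/288
3j²(4 2 4; 0 0 0) = Δ·Π!·Σ² = 20/693  (sign -1)
sum: t=0:+1/192 = 1/192
3j²(4 2 4; 2 -2 0) = Δ·Π!·Σ² = 3/77  (sign +1)
combine: 4πI² = 405·20/693·3/77 = 2700/5929
take √, sign -1: I = -0.19036462

-0.190365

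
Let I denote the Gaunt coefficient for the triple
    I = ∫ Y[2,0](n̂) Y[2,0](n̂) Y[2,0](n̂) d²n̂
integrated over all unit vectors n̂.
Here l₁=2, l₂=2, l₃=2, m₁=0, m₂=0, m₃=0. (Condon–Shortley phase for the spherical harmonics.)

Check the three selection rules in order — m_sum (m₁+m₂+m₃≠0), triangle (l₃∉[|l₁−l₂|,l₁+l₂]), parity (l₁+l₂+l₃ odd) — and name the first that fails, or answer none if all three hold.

azimuthal sum: 0 + 0 + 0 = 0  ✓
0 ≤ 2 ≤ 4 (triangle on l)  ✓
L = 2 + 2 + 2 = 6 (even)  ✓

none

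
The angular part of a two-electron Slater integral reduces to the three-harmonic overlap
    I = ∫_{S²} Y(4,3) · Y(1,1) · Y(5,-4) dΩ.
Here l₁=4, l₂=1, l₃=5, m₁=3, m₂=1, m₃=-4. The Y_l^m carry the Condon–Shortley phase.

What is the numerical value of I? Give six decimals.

Rules hold: Σm=0, L=10 even, 3≤5≤5.
N = 9·3·11 = 297
Δ = 0!·8!·2!/11! = 1/495
Racah Σ t=0..0: t=0:+1/576 = 1/576
⇒ 3j(4 1 5; 0 0 0)² = 5/99, sgn -1
Racah Σ t=0..0: t=0:+1/10080 = 1/10080
⇒ 3j(4 1 5; 3 1 -4)² = 4/55, sgn -1
4πI² = N·(3j₀)²·(3jₘ)² = 12/11
I = +1·√(1.09091/4π) = 0.29463840

0.294638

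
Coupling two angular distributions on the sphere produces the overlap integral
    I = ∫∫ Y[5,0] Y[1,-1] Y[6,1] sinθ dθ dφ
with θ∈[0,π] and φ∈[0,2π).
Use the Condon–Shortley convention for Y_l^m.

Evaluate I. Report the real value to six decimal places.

-0.187239

Checks pass: Σm=0; 12 even; l₃=6∈[4,6].
(2·5+1)(2·1+1)(2·6+1) = 429
Δ: 0! 10! 2! / 13! → 1/858
sum: t=0:+1/14400 = 1/14400
3j²(5 1 6; 0 0 0) = Δ·Π!·Σ² = 6/143  (sign +1)
sum: t=0:+1/28800 = 1/28800
3j²(5 1 6; 0 -1 1) = Δ·Π!·Σ² = 7/286  (sign -1)
combine: 4πI² = 429·6/143·7/286 = 63/143
take √, sign -1: I = -0.18723944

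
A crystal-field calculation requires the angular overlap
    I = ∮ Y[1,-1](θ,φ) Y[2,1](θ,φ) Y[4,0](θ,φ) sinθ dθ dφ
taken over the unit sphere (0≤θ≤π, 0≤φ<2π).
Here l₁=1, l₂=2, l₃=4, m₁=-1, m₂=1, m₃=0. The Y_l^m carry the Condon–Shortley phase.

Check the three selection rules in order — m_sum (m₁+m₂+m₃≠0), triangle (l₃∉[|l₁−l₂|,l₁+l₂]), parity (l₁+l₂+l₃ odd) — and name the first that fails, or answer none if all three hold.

triangle

azimuthal sum: -1 + 1 + 0 = 0  ✓
1 ≤ 4 ≤ 3 (triangle on l)  ✗
L = 1 + 2 + 4 = 7 (odd)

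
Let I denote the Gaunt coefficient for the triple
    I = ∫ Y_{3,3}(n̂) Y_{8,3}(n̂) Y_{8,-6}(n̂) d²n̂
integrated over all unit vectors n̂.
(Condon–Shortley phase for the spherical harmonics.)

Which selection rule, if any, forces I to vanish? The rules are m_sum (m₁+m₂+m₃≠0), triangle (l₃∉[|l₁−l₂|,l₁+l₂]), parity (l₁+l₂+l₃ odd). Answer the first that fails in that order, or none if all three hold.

parity

azimuthal sum: 3 + 3 − 6 = 0  ✓
5 ≤ 8 ≤ 11 (triangle on l)  ✓
L = 3 + 8 + 8 = 19 (odd)  ✗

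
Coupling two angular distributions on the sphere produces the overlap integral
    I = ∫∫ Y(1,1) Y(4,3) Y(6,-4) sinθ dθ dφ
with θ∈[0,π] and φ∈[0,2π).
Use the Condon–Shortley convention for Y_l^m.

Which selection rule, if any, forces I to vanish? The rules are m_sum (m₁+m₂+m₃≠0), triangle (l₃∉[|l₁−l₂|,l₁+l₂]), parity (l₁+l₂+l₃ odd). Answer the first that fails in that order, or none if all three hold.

azimuthal sum: 1 + 3 − 4 = 0  ✓
3 ≤ 6 ≤ 5 (triangle on l)  ✗
L = 1 + 4 + 6 = 11 (odd)

triangle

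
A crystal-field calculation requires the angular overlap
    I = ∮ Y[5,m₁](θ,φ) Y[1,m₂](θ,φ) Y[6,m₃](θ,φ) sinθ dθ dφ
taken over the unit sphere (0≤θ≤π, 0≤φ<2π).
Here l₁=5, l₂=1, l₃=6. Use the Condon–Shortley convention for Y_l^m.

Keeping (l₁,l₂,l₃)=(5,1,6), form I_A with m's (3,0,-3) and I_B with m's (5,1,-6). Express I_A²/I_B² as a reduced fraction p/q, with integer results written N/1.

l's match ⇒ only the (l;m) 3-j factors differ between A and B.
A: triangle coeff Δ(5,1,6) = 1/858; Σ_t [0,0]: t=0:+1/80640 = 1/80640; (3j)²=9/286 [(5 1 6; 3 0 -3)], sign=-1
B: triangle coeff Δ(5,1,6) = 1/858; Σ_t [0,0]: t=0:+1/7257600 = 1/7257600; (3j)²=1/13 [(5 1 6; 5 1 -6)], sign=+1
I_A²/I_B² = (9/286)/(1/13) = 9/22

9/22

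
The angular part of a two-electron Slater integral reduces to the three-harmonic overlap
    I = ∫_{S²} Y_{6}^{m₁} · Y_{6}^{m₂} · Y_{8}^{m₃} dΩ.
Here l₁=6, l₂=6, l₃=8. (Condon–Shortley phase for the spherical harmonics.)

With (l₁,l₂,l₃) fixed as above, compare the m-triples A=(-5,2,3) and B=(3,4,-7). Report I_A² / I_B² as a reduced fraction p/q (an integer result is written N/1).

154/39

Same 6,6,8: normalisation and zero-m 3j drop out of the ratio.
A: Δ: 4! 8! 8! / 21! → 1/1309458150; sum: t=3:−1/174182400 t=4:+1/69672960 = 1/116121600; 3j²(6 6 8; -5 2 3) = Δ·Π!·Σ² = 44/4199  (sign -1)
B: Δ: 4! 8! 8! / 21! → 1/1309458150; sum: t=2:+1/812851200 t=3:−1/1219276800 = 1/2438553600; 3j²(6 6 8; 3 4 -7) = Δ·Π!·Σ² = 6/2261  (sign -1)
I_A²/I_B² = (44/4199)/(6/2261) = 154/39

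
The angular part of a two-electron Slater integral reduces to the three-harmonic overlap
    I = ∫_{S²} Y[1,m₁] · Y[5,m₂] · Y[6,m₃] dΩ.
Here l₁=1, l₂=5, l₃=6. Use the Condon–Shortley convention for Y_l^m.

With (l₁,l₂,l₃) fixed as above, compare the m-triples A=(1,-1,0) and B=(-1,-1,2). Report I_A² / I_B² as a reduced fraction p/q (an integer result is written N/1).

Shared (l₁,l₂,l₃)=(1,5,6): N and (l;000)² cancel in I_A²/I_B².
A: Δ = 0!·2!·10!/13! = 1/858; Racah Σ t=0..0: t=0:+1/34560 = 1/34560; ⇒ 3j(1 5 6; 1 -1 0)² = 5/286, sgn +1
B: Δ = 0!·2!·10!/13! = 1/858; Racah Σ t=0..0: t=0:+1/34560 = 1/34560; ⇒ 3j(1 5 6; -1 -1 2)² = 14/429, sgn +1
I_A²/I_B² = (5/286)/(14/429) = 15/28

15/28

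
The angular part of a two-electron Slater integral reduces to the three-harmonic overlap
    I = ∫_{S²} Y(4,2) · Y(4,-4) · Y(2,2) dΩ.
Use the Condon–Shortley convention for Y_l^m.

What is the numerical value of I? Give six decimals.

m-sum 0 ✓  L=10 even ✓  0≤2≤8 ✓
Π(2lᵢ+1) = 9×9×5 = 405
triangle coeff Δ(4,4,2) = 1/13860
Σ_t [2,4]: t=2:+1/192 t=3:−1/36 t=4:+1/192 = -5/288
(3j)²=20/693 [(4 4 2; 0 0 0)], sign=-1
Σ_t [0,0]: t=0:+1/2880 = 1/2880
(3j)²=2/165 [(4 4 2; 2 -4 2)], sign=+1
⇒ 4πI² = 120/847
I = (-1)√(120/847/(4π)) = -0.10618031

-0.106180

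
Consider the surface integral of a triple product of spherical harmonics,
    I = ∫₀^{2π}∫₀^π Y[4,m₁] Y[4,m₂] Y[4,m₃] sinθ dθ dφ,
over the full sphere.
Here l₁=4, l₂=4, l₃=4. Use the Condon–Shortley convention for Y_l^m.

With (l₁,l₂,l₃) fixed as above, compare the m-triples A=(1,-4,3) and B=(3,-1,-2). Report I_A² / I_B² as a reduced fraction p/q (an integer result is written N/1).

7/1

l's match ⇒ only the (l;m) 3-j factors differ between A and B.
A: triangle coeff Δ(4,4,4) = 1/450450; Σ_t [0,0]: t=0:+1/3456 = 1/3456; (3j)²=35/1287 [(4 4 4; 1 -4 3)], sign=-1
B: triangle coeff Δ(4,4,4) = 1/450450; Σ_t [0,1]: t=0:+1/864 t=1:−1/576 = -1/1728; (3j)²=5/1287 [(4 4 4; 3 -1 -2)], sign=-1
I_A²/I_B² = (35/1287)/(5/1287) = 7/1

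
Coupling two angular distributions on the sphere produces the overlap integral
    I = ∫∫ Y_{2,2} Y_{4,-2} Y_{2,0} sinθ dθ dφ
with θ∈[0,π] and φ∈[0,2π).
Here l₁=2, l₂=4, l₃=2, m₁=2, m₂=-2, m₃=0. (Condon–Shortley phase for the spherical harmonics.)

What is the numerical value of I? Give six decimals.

0.156078

m-sum 0 ✓  L=8 even ✓  2≤2≤6 ✓
Π(2lᵢ+1) = 5×9×5 = 225
triangle coeff Δ(2,4,2) = 1/630
Σ_t [2,2]: t=2:+1/16 = 1/16
(3j)²=2/35 [(2 4 2; 0 0 0)], sign=+1
Σ_t [0,0]: t=0:+1/96 = 1/96
(3j)²=1/42 [(2 4 2; 2 -2 0)], sign=+1
⇒ 4πI² = 15/49
I = (+1)√(15/49/(4π)) = 0.15607835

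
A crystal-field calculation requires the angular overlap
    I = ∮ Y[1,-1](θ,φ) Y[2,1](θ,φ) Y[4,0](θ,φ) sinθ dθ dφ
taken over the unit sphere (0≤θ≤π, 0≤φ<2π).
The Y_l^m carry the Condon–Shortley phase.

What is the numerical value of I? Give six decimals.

0.000000

triangle: need 1≤l₃≤3, have 4; I=0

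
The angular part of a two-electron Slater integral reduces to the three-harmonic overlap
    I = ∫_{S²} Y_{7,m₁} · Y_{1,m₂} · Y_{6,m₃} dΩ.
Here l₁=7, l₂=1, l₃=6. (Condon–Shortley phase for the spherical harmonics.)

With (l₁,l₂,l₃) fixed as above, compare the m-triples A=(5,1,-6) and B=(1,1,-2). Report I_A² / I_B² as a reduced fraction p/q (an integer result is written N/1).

Shared (l₁,l₂,l₃)=(7,1,6): N and (l;000)² cancel in I_A²/I_B².
A: Δ = 2!·12!·0!/15! = 1/1365; Racah Σ t=2..2: t=2:+1/958003200 = 1/958003200; ⇒ 3j(7 1 6; 5 1 -6)² = 1/1365, sgn +1
B: Δ = 2!·12!·0!/15! = 1/1365; Racah Σ t=2..2: t=2:+1/1935360 = 1/1935360; ⇒ 3j(7 1 6; 1 1 -2)² = 1/91, sgn +1
I_A²/I_B² = (1/1365)/(1/91) = 1/15

1/15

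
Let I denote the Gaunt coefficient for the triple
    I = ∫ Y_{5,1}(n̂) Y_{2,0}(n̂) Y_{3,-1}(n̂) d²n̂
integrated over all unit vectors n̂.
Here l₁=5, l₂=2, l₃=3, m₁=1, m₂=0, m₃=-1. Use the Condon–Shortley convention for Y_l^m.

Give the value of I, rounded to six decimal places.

m-sum 0 ✓  L=10 even ✓  3≤3≤7 ✓
Π(2lᵢ+1) = 11×5×7 = 385
triangle coeff Δ(5,2,3) = 1/2310
Σ_t [2,2]: t=2:+1/144 = 1/144
(3j)²=10/231 [(5 2 3; 0 0 0)], sign=-1
Σ_t [2,2]: t=2:+1/192 = 1/192
(3j)²=3/77 [(5 2 3; 1 0 -1)], sign=+1
⇒ 4πI² = 50/77
I = (-1)√(50/77/(4π)) = -0.22731846

-0.227318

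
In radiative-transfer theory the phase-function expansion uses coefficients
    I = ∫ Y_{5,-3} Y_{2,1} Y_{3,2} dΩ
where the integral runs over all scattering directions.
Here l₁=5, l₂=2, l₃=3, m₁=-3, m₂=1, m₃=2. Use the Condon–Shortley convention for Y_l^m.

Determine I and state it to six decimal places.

m-sum 0 ✓  L=10 even ✓  3≤3≤7 ✓
Π(2lᵢ+1) = 11×5×7 = 385
triangle coeff Δ(5,2,3) = 1/2310
Σ_t [2,2]: t=2:+1/144 = 1/144
(3j)²=10/231 [(5 2 3; 0 0 0)], sign=-1
Σ_t [3,3]: t=3:−1/720 = -1/720
(3j)²=8/165 [(5 2 3; -3 1 2)], sign=+1
⇒ 4πI² = 80/99
I = (-1)√(80/99/(4π)) = -0.25358436

-0.253584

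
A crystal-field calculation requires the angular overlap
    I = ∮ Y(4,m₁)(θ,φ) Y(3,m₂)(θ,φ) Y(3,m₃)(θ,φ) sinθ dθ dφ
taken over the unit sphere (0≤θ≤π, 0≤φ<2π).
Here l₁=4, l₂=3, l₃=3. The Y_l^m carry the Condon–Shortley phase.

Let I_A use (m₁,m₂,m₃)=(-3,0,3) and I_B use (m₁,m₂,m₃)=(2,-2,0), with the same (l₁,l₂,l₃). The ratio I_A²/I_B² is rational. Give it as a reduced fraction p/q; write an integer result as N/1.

Shared (l₁,l₂,l₃)=(4,3,3): N and (l;000)² cancel in I_A²/I_B².
A: Δ = 4!·4!·2!/11! = 1/34650; Racah Σ t=3..3: t=3:−1/288 = -1/288; ⇒ 3j(4 3 3; -3 0 3)² = 1/22, sgn -1
B: Δ = 4!·4!·2!/11! = 1/34650; Racah Σ t=0..1: t=0:+1/96 t=1:−1/72 = -1/288; ⇒ 3j(4 3 3; 2 -2 0)² = 1/462, sgn +1
I_A²/I_B² = (1/22)/(1/462) = 21/1

21/1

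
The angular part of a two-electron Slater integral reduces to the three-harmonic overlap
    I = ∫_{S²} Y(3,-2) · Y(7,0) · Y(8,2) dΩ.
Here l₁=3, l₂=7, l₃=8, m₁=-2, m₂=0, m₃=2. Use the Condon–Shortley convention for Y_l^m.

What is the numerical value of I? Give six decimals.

Rules hold: Σm=0, L=18 even, 4≤8≤10.
N = 7·15·17 = 1785
Δ = 2!·4!·12!/19! = 1/5290740
Racah Σ t=0..2: t=0:+1/7257600 t=1:−1/2073600 t=2:+1/7257600 = -1/4838400
⇒ 3j(3 7 8; 0 0 0)² = 252/20995, sgn -1
Racah Σ t=1..2: t=1:−1/12441600 t=2:+1/7257600 = 1/17418240
⇒ 3j(3 7 8; -2 0 2)² = 125/25194, sgn +1
4πI² = N·(3j₀)²·(3jₘ)² = 110250/1037153
I = -1·√(0.106301/4π) = -0.09197355

-0.091974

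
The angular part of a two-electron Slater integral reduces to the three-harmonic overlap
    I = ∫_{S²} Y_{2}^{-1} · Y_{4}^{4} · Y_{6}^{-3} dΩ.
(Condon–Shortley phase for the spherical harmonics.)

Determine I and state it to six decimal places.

-0.047713

Rules hold: Σm=0, L=12 even, 2≤6≤6.
N = 5·9·13 = 585
Δ = 0!·4!·8!/13! = 1/6435
Racah Σ t=0..0: t=0:+1/2304 = 1/2304
⇒ 3j(2 4 6; 0 0 0)² = 5/143, sgn +1
Racah Σ t=0..0: t=0:+1/241920 = 1/241920
⇒ 3j(2 4 6; -1 4 -3)² = 1/715, sgn -1
4πI² = N·(3j₀)²·(3jₘ)² = 45/1573
I = -1·√(0.0286078/4π) = -0.04771303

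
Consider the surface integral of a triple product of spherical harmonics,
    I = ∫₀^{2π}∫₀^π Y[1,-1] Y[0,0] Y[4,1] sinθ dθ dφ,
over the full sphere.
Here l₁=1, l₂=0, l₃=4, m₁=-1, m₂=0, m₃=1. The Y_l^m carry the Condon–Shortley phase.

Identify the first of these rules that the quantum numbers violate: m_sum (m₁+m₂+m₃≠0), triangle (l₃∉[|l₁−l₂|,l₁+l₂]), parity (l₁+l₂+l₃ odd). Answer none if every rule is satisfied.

azimuthal sum: -1 + 0 + 1 = 0  ✓
1 ≤ 4 ≤ 1 (triangle on l)  ✗
L = 1 + 0 + 4 = 5 (odd)

triangle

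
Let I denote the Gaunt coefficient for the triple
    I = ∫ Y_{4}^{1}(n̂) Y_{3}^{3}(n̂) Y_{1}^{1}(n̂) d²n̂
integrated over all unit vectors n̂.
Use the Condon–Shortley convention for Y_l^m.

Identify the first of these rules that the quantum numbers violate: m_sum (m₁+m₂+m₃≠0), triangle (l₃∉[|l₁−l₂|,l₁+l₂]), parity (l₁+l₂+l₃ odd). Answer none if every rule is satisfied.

Σmᵢ = 5  ✗
l₃∈[|l₁−l₂|,l₁+l₂]=[1,7], have l₃=1
Σlᵢ = 8 ⇒ even

m_sum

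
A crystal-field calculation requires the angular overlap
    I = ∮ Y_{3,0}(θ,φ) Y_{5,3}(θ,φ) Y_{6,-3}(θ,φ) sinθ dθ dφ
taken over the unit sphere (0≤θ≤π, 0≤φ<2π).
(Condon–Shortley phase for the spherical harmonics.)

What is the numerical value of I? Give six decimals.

Checks pass: Σm=0; 14 even; l₃=6∈[2,8].
(2·3+1)(2·5+1)(2·6+1) = 1001
Δ: 2! 4! 8! / 15! → 1/675675
sum: t=0:+1/8640 t=1:−1/2304 t=2:+1/8640 = -7/34560
3j²(3 5 6; 0 0 0) = Δ·Π!·Σ² = 7/429  (sign -1)
sum: t=0:+1/483840 t=1:−1/20160 t=2:+1/17280 = 1/96768
3j²(3 5 6; 0 3 -3) = Δ·Π!·Σ² = 1/1001  (sign -1)
combine: 4πI² = 1001·7/429·1/1001 = 7/429
take √, sign +1: I = 0.03603425

0.036034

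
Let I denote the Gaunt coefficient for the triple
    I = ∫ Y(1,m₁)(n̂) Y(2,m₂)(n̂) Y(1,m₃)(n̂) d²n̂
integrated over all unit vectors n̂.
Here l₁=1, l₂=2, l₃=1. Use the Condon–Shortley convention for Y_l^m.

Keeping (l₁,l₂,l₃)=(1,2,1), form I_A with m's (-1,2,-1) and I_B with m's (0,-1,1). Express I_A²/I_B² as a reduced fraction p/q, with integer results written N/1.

Shared (l₁,l₂,l₃)=(1,2,1): N and (l;000)² cancel in I_A²/I_B².
A: Δ = 2!·0!·2!/5! = 1/30; Racah Σ t=2..2: t=2:+1/4 = 1/4; ⇒ 3j(1 2 1; -1 2 -1)² = 1/5, sgn +1
B: Δ = 2!·0!·2!/5! = 1/30; Racah Σ t=1..1: t=1:−1/2 = -1/2; ⇒ 3j(1 2 1; 0 -1 1)² = 1/10, sgn -1
I_A²/I_B² = (1/5)/(1/10) = 2/1

2/1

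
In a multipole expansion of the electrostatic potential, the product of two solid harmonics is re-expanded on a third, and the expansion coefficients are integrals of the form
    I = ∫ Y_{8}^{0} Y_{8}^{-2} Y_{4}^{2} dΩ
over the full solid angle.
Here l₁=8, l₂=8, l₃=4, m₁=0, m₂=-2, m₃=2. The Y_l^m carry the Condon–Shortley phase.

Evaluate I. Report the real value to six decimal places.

-0.115379

Rules hold: Σm=0, L=20 even, 0≤4≤16.
N = 17·17·9 = 2601
Δ = 12!·4!·4!/21! = 1/185175900
Racah Σ t=4..8: t=4:+1/557383680 t=5:−1/21772800 t=6:+1/8294400 t=7:−1/21772800 t=8:+1/557383680 = 1/30965760
⇒ 3j(8 8 4; 0 0 0)² = 36/4199, sgn +1
Racah Σ t=4..6: t=4:+1/92897280 t=5:−1/21772800 t=6:+1/49766400 = -1/66355200
⇒ 3j(8 8 4; 0 -2 2)² = 63/8398, sgn -1
4πI² = N·(3j₀)²·(3jₘ)² = 10206/61009
I = -1·√(0.167287/4π) = -0.11537877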